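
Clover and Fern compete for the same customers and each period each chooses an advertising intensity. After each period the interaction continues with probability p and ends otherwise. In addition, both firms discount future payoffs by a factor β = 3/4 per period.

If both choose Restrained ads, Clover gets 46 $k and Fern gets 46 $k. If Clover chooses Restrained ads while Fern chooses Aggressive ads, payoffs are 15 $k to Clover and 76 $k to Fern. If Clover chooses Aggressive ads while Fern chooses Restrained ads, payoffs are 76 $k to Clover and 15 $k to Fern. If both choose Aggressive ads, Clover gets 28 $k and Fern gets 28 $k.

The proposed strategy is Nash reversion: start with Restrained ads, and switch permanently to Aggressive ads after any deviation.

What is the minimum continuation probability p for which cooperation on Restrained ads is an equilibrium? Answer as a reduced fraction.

With continuation probability p and discount β, the effective per-period discount factor is βp.
Grim-trigger IC: βp ≥ (76−46)/(76−28) = 5/8.
So p ≥ (5/8)/(3/4) = 5/6.

5/6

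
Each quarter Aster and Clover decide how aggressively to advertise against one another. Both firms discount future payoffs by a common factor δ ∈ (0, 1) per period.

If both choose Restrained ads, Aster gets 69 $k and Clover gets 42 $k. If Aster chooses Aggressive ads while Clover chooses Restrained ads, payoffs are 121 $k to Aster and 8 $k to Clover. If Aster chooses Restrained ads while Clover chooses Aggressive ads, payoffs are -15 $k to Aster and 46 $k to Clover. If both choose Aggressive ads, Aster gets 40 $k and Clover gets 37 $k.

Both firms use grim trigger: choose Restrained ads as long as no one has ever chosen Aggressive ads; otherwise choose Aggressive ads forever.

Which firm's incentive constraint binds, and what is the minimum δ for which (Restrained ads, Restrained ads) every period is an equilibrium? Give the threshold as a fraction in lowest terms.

Aster; δ ≥ 52/81

For Aster: deviation gain 121−69 = 52, per-period punishment loss 69−40 = 29. IC gives δ ≥ 52/81.
For Clover: gain 4, loss 5 per period, so δ ≥ 4/9.
The tighter constraint is Aster's, so cooperation needs δ ≥ 52/81.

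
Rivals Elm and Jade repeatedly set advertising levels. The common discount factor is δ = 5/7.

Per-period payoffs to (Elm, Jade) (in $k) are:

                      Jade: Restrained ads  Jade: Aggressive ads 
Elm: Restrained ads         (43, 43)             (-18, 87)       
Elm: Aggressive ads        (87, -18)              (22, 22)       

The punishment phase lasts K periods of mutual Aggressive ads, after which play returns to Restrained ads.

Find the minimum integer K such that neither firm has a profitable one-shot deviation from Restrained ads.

No profitable deviation requires (43−22)(δ+…+δ^K) ≥ 87−43, i.e. δ+…+δ^K ≥ 44/21 ≈ 2.0952.
With δ = 5/7, the partial sums are K=1: 0.7143, K=2: 1.2245, K=3: 1.5889, K=4: 1.8492, K=5: 2.0352, K=6: 2.1680.
K = 6 is the first length at which the sum reaches 2.0952.

6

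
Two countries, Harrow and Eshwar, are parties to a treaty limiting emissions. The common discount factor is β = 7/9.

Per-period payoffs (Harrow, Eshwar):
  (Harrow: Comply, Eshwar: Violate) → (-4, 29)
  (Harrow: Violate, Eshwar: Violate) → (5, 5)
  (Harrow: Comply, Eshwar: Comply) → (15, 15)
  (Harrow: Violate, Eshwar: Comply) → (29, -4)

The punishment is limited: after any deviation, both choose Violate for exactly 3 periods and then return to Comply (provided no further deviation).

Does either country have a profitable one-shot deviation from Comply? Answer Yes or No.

Comparing payoff streams over the 4 periods until play realigns: cooperate → 15(1+β+…+β^3); deviate → 29 + 5(β+…+β^3).
Cooperation is sustained iff (15−5)(β+…+β^3) ≥ 29−15.
β+…+β^3 = 7/9·(1−(7/9)^3)/(1−7/9) = 1.8532, and (29−15)/(15−5) = 1.4000.
1.8532 ≥ 1.4000, so cooperation is sustainable.

No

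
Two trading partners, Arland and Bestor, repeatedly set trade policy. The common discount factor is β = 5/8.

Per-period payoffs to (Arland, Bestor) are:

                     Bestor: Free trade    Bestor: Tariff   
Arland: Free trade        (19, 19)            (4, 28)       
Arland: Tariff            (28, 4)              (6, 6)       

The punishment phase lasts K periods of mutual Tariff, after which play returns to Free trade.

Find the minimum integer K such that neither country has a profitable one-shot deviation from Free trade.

2

IC: β(1−β^K)/(1−β) ≥ (28−19)/(19−6) = 9/13.
With β = 5/8: need 1 − β^K ≥ 9/13·(1−5/8)/(5/8), i.e. β^K ≤ 0.5846.
Since (5/8)^1 = 0.6250 and (5/8)^2 = 0.3906, the smallest such K is 2.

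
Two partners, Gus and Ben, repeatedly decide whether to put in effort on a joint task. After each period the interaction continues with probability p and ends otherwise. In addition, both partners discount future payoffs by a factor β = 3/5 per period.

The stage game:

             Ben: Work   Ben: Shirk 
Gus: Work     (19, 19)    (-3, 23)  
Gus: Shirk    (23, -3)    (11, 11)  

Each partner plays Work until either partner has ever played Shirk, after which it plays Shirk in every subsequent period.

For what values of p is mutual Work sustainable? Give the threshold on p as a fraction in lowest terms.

5/9

With continuation probability p and discount β, the effective per-period discount factor is βp.
Grim-trigger IC: βp ≥ (23−19)/(23−11) = 1/3.
So p ≥ (1/3)/(3/5) = 5/9.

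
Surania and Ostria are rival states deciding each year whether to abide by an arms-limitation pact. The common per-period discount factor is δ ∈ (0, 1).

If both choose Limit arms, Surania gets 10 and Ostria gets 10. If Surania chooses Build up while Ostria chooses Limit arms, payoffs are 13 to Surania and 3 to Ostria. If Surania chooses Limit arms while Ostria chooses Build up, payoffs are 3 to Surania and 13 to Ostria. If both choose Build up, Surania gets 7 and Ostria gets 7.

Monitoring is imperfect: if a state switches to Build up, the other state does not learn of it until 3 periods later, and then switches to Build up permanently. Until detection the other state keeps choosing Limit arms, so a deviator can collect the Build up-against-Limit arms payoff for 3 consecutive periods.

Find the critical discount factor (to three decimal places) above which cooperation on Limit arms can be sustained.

0.794

The best deviation is to choose Build up for all 3 undetected periods, earning 13 each, then 7 forever once detected.
Deviation value: 13(1−δ^3)/(1−δ) + 7δ^3/(1−δ); cooperation value: 10/(1−δ).
IC: 10 ≥ 13(1−δ^3) + 7δ^3 = 13 − 6δ^3.
So δ^3 ≥ 3/6 = 1/2, giving δ ≥ (1/2)^(1/3) ≈ 0.794.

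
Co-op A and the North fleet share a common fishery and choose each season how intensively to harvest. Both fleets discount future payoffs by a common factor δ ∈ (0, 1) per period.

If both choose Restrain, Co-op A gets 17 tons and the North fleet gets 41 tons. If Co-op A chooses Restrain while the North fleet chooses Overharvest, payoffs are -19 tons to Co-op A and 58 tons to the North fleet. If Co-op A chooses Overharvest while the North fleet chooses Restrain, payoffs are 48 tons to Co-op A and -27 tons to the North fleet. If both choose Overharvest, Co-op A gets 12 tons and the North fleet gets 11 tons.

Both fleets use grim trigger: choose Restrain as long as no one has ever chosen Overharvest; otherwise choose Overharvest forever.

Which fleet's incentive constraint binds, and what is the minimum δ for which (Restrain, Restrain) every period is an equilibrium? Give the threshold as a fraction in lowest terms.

Co-op A; δ ≥ 31/36

For Co-op A: deviation gain 48−17 = 31, per-period punishment loss 17−12 = 5. IC gives δ ≥ 31/36.
For the North fleet: gain 17, loss 30 per period, so δ ≥ 17/47.
The tighter constraint is Co-op A's, so cooperation needs δ ≥ 31/36.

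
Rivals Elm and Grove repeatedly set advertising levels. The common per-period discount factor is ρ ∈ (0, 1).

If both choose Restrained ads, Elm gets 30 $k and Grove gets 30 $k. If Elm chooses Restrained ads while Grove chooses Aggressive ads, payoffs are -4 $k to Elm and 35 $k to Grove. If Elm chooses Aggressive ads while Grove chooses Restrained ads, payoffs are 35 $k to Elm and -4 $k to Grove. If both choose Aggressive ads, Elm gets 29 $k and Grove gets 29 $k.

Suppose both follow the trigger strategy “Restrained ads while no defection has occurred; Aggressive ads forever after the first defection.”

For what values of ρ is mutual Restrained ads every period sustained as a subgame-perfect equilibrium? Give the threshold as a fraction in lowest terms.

5/6

30/(1−ρ) ≥ 35 + 29ρ/(1−ρ)
30 ≥ 35 − 6ρ
ρ ≥ 5/6.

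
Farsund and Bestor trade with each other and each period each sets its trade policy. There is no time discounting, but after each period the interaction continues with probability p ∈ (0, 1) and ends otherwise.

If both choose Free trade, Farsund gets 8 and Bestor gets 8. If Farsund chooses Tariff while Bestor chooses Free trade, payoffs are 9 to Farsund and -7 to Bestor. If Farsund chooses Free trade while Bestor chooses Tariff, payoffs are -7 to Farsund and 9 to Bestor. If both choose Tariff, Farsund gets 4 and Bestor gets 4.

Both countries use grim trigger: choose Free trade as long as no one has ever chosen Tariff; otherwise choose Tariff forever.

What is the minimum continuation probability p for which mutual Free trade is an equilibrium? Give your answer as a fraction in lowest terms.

With no time discounting, the continuation probability p plays the role of the discount factor.
Grim-trigger IC: 8/(1−p) ≥ 9 + 4p/(1−p) ⇒ p ≥ (9−8)/(9−4) = 1/5.

1/5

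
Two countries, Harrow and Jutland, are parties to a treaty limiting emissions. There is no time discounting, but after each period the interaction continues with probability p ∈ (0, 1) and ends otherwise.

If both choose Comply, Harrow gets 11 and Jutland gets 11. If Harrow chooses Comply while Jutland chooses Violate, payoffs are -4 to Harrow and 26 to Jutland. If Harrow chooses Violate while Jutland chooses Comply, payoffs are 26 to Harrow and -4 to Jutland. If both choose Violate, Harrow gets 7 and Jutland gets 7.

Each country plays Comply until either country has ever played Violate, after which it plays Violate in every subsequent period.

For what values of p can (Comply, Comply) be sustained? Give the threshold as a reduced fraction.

With no time discounting, the continuation probability p plays the role of the discount factor.
Grim-trigger IC: 11/(1−p) ≥ 26 + 7p/(1−p) ⇒ p ≥ (26−11)/(26−7) = 15/19.

15/19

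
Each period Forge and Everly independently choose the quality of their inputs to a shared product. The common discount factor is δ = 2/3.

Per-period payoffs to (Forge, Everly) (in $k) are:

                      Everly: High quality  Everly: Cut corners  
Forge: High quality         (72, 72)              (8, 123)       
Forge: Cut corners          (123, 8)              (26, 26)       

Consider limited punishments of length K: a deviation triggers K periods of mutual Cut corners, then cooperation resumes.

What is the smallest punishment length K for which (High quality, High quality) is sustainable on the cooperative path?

2

No profitable deviation requires (72−26)(δ+…+δ^K) ≥ 123−72, i.e. δ+…+δ^K ≥ 51/46 ≈ 1.1087.
With δ = 2/3, the partial sums are K=1: 0.6667, K=2: 1.1111.
K = 2 is the first length at which the sum reaches 1.1087.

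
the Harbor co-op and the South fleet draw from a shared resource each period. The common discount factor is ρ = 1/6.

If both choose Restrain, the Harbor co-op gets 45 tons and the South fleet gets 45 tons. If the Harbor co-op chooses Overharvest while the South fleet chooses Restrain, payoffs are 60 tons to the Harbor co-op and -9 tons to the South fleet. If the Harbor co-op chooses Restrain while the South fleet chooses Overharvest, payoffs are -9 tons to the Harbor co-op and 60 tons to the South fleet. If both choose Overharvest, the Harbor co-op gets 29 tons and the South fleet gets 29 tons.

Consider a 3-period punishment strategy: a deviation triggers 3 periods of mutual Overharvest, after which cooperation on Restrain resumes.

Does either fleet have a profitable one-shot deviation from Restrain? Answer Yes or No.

Comparing payoff streams over the 4 periods until play realigns: cooperate → 45(1+ρ+…+ρ^3); deviate → 60 + 29(ρ+…+ρ^3).
Cooperation is sustained iff (45−29)(ρ+…+ρ^3) ≥ 60−45.
ρ+…+ρ^3 = 1/6·(1−(1/6)^3)/(1−1/6) = 0.1991, and (60−45)/(45−29) = 0.9375.
0.1991 < 0.9375, so cooperation is not sustainable.

Yes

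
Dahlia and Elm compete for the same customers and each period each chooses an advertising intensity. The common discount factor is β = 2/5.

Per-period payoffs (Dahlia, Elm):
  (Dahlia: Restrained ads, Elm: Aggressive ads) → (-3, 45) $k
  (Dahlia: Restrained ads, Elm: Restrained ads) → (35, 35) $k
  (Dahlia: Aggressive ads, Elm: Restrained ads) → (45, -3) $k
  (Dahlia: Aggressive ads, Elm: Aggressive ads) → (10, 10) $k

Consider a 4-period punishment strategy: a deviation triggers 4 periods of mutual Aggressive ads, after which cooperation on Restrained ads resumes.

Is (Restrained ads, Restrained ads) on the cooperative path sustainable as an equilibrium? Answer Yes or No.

Yes

IC: β+…+β^4 ≥ (45−35)/(35−10) = 2/5.
At β = 2/5: partial sum = 0.6496 ≥ 0.4000. Cooperation sustainable.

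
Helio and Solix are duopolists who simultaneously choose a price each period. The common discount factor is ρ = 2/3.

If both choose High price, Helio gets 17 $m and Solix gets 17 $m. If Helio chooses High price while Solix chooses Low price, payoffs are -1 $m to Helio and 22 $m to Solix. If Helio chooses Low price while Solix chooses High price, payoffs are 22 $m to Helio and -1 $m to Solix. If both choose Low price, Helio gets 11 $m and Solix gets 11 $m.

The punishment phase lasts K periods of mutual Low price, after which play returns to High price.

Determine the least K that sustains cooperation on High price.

2

No profitable deviation requires (17−11)(ρ+…+ρ^K) ≥ 22−17, i.e. ρ+…+ρ^K ≥ 5/6 ≈ 0.8333.
With ρ = 2/3, the partial sums are K=1: 0.6667, K=2: 1.1111.
K = 2 is the first length at which the sum reaches 0.8333.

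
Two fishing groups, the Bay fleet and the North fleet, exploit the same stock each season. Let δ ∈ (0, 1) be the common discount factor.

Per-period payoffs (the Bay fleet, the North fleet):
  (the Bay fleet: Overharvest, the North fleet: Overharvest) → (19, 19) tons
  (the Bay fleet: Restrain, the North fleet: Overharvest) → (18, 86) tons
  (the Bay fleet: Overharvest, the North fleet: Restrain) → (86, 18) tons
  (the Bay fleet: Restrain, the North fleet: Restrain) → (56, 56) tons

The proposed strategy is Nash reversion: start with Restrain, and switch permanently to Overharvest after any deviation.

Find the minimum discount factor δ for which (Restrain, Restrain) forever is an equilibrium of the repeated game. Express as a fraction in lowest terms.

30/67

56/(1−δ) ≥ 86 + 19δ/(1−δ)
56 ≥ 86 − 67δ
δ ≥ 30/67.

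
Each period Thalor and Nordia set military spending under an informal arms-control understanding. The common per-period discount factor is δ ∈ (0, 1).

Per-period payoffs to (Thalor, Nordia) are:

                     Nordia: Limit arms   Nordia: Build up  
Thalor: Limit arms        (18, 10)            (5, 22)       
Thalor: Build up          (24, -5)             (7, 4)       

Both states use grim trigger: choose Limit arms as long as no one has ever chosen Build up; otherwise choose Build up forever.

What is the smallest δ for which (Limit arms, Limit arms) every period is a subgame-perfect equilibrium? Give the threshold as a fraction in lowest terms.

Thalor: cooperation gives 18 each period; deviation gives 24 once then 7 forever.
  18/(1−δ) ≥ 24 + 7δ/(1−δ) ⇒ δ ≥ 6/17.
Nordia: cooperation gives 10 each period; deviation gives 22 once then 4 forever.
  δ ≥ 12/18 = 2/3.
Both must hold, so the binding constraint is Nordia's: δ ≥ 2/3.

2/3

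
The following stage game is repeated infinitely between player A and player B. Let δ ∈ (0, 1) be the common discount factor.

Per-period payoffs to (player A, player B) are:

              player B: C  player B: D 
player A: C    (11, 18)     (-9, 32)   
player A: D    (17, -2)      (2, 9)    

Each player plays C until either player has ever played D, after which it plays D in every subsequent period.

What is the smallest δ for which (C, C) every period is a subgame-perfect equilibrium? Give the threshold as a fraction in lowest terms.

14/23

player A's threshold: (17−11)/(17−2) = 2/5.
player B's threshold: (32−18)/(32−9) = 14/23.
2/5 < 14/23, so player B binds and δ* = 14/23.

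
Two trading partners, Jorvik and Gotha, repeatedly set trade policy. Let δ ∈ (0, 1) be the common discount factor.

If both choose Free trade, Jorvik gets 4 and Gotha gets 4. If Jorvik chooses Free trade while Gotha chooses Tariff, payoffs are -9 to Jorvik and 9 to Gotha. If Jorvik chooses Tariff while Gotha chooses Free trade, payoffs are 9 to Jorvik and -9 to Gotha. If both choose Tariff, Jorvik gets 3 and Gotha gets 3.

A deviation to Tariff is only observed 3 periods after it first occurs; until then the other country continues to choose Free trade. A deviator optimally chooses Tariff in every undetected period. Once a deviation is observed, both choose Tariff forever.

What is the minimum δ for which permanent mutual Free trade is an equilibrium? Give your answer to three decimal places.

0.941

A deviator earns 9 for 3 periods, then 3 forever; cooperating earns 4 forever. Multiplying the IC by (1−δ):
4 ≥ 9(1−δ^3) + 3δ^3, so 6·δ^3 ≥ 5 and δ^3 ≥ 5/6.
δ ≥ (5/6)^(1/3) ≈ 0.941.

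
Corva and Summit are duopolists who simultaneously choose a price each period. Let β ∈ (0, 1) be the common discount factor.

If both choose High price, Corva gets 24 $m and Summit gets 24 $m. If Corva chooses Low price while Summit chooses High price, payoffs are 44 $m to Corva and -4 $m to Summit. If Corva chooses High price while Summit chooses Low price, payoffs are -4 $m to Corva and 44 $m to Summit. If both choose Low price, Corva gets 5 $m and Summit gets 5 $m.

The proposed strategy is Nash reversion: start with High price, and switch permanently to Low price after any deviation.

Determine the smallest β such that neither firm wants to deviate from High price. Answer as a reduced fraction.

20/39

Cooperation forever yields 24 each period: 24/(1−β).
Deviating yields 44 once, then 5 forever: 44 + 5β/(1−β).
No profitable deviation requires 24/(1−β) ≥ 44 + 5β/(1−β).
Multiplying by (1−β): 24 ≥ 44(1−β) + 5β = 44 − 39β.
So 39β ≥ 20, i.e. β ≥ 20/39.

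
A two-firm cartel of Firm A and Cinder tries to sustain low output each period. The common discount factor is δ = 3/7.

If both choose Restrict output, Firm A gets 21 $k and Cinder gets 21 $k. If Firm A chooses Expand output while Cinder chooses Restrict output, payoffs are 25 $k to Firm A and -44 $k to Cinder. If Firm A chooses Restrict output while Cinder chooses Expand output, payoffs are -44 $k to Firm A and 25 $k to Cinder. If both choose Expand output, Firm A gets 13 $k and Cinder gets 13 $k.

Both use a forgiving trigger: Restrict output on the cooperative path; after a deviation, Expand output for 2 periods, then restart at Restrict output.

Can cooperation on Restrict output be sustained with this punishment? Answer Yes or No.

A one-shot deviation gives 25 now, then 13 for 2 periods, then back to 21.
Gain from deviating: (25−21) today; loss: (21−13) in each of the next 2 periods.
No-deviation condition: (21−13)(δ+…+δ^2) ≥ 25−21, i.e. δ+…+δ^2 ≥ 1/2.
At δ = 3/7: δ+…+δ^2 = 0.6122 ≥ 0.5000.
So cooperation is sustainable.

Yes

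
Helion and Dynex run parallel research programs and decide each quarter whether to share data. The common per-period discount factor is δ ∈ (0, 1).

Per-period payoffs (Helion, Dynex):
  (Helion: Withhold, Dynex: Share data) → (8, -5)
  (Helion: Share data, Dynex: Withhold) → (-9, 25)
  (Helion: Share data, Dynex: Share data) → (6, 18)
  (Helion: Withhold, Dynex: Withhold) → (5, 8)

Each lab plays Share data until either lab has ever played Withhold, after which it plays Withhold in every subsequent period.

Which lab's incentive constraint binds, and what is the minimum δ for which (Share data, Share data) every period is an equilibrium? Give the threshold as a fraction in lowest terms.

Helion: cooperation gives 6 each period; deviation gives 8 once then 5 forever.
  6/(1−δ) ≥ 8 + 5δ/(1−δ) ⇒ δ ≥ 2/3.
Dynex: cooperation gives 18 each period; deviation gives 25 once then 8 forever.
  δ ≥ 7/17.
Both must hold, so the binding constraint is Helion's: δ ≥ 2/3.

Helion; δ ≥ 2/3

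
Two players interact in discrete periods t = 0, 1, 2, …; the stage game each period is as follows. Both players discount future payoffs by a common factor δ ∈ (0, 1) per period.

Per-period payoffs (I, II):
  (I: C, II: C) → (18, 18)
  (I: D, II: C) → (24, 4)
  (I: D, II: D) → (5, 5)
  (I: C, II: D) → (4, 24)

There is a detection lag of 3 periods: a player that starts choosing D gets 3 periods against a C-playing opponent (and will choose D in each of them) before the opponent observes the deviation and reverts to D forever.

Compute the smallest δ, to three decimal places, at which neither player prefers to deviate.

A deviator earns 24 for 3 periods, then 5 forever; cooperating earns 18 forever. Multiplying the IC by (1−δ):
18 ≥ 24(1−δ^3) + 5δ^3, so 19·δ^3 ≥ 6 and δ^3 ≥ 6/19.
δ ≥ (6/19)^(1/3) ≈ 0.681.

0.681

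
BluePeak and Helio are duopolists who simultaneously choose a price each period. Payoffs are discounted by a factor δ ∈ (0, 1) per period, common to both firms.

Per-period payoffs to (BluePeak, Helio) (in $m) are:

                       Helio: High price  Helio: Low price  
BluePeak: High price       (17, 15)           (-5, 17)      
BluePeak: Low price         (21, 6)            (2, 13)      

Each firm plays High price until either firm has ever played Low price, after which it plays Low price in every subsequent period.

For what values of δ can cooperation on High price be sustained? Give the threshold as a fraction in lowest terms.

For BluePeak: deviation gain 21−17 = 4, per-period punishment loss 17−2 = 15. IC gives δ ≥ 4/19.
For Helio: gain 2, loss 2 per period, so δ ≥ 2/4 = 1/2.
The tighter constraint is Helio's, so cooperation needs δ ≥ 1/2.

1/2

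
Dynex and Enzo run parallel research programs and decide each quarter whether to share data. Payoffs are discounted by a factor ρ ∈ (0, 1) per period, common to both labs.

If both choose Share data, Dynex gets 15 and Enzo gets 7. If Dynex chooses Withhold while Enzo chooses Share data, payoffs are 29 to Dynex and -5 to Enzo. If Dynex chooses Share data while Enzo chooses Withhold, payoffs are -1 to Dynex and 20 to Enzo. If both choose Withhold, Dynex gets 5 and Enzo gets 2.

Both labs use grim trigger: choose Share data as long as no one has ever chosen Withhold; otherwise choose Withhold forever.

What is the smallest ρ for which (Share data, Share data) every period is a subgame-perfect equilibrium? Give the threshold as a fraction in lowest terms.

13/18

Dynex's threshold: (29−15)/(29−5) = 7/12.
Enzo's threshold: (20−7)/(20−2) = 13/18.
7/12 < 13/18, so Enzo binds and ρ* = 13/18.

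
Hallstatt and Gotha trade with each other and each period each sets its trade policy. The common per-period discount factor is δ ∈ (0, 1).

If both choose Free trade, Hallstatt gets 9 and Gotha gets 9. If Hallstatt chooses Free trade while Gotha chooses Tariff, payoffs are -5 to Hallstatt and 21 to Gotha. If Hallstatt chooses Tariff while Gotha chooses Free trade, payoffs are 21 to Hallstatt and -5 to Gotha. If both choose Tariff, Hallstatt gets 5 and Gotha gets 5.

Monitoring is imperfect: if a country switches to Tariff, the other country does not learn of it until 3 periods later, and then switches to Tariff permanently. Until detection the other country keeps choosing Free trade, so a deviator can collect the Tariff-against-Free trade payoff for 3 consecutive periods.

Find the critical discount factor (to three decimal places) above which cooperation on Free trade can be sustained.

0.909

The best deviation is to choose Tariff for all 3 undetected periods, earning 21 each, then 5 forever once detected.
Deviation value: 21(1−δ^3)/(1−δ) + 5δ^3/(1−δ); cooperation value: 9/(1−δ).
IC: 9 ≥ 21(1−δ^3) + 5δ^3 = 21 − 16δ^3.
So δ^3 ≥ 12/16 = 3/4, giving δ ≥ (3/4)^(1/3) ≈ 0.909.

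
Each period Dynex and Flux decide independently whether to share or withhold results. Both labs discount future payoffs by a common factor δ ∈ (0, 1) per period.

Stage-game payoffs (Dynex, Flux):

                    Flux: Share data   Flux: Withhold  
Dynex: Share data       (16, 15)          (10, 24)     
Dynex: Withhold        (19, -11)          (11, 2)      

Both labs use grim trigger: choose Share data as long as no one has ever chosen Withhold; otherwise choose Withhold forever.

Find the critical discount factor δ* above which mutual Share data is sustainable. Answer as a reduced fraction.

9/22

For Dynex: deviation gain 19−16 = 3, per-period punishment loss 16−11 = 5. IC gives δ ≥ 3/8.
For Flux: gain 9, loss 13 per period, so δ ≥ 9/22.
The tighter constraint is Flux's, so cooperation needs δ ≥ 9/22.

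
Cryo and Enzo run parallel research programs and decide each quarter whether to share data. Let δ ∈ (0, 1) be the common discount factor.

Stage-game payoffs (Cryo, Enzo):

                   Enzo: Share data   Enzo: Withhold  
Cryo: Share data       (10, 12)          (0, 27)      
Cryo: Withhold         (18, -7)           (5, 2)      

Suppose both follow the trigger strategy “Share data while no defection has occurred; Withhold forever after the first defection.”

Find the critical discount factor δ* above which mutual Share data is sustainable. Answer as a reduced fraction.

8/13

Cryo's threshold: (18−10)/(18−5) = 8/13.
Enzo's threshold: (27−12)/(27−2) = 3/5.
8/13 > 3/5, so Cryo binds and δ* = 8/13.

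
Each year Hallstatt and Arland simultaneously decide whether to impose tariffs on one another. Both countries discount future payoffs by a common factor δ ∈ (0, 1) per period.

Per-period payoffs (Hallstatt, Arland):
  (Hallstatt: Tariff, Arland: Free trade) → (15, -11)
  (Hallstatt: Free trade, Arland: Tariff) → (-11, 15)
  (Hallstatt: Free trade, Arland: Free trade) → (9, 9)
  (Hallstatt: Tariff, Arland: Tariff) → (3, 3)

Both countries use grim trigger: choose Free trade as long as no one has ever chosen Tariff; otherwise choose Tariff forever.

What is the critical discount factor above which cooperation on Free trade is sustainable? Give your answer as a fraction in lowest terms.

1/2

Cooperation forever yields 9 each period: 9/(1−δ).
Deviating yields 15 once, then 3 forever: 15 + 3δ/(1−δ).
No profitable deviation requires 9/(1−δ) ≥ 15 + 3δ/(1−δ).
Multiplying by (1−δ): 9 ≥ 15(1−δ) + 3δ = 15 − 12δ.
So 12δ ≥ 6, i.e. δ ≥ 6/12 = 1/2.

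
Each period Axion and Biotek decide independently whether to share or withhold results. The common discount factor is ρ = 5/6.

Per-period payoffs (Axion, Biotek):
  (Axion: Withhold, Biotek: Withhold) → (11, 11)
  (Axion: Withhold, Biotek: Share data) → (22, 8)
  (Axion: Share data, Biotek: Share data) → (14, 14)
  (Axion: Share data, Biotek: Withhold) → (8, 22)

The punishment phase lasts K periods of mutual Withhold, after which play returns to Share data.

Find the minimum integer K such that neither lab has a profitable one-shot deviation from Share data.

Need Σ_{k=1}^{K} ρ^k ≥ (22−14)/(14−11) = 2.6667 at ρ = 5/6.
At K = 4 the sum is 2.5887 < 2.6667; at K = 5 it is 2.9906 ≥ 2.6667.
So the minimum punishment length is K = 5.

5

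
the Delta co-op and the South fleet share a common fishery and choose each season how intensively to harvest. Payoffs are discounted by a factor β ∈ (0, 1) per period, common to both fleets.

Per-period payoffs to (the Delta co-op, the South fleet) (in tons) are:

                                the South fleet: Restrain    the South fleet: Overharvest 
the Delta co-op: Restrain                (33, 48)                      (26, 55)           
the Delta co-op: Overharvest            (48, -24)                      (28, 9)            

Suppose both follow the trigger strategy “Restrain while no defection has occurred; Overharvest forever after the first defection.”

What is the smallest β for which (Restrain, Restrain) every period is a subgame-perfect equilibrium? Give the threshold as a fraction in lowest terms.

the Delta co-op: cooperation gives 33 each period; deviation gives 48 once then 28 forever.
  33/(1−β) ≥ 48 + 28β/(1−β) ⇒ β ≥ 15/20 = 3/4.
the South fleet: cooperation gives 48 each period; deviation gives 55 once then 9 forever.
  β ≥ 7/46.
Both must hold, so the binding constraint is the Delta co-op's: β ≥ 3/4.

3/4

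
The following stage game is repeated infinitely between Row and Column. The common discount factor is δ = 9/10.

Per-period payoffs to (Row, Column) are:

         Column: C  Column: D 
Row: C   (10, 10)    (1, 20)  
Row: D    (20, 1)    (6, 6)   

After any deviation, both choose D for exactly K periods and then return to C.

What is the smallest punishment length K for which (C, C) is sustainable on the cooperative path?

4

No profitable deviation requires (10−6)(δ+…+δ^K) ≥ 20−10, i.e. δ+…+δ^K ≥ 5/2 ≈ 2.5000.
With δ = 9/10, the partial sums are K=1: 0.9000, K=2: 1.7100, K=3: 2.4390, K=4: 3.0951.
K = 4 is the first length at which the sum reaches 2.5000.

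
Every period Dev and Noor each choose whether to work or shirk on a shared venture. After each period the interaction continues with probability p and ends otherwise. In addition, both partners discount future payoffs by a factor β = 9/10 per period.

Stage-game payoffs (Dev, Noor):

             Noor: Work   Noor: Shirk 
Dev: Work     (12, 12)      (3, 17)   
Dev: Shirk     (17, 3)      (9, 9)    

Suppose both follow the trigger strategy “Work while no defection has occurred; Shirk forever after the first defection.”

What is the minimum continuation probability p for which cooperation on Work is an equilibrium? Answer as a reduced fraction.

25/36

Expected continuation weight on next period's payoff is β·p = 9/10·p, which plays the role of the discount factor.
Cooperation requires 9/10·p ≥ (17−12)/(17−9) = 5/8, hence p ≥ 25/36.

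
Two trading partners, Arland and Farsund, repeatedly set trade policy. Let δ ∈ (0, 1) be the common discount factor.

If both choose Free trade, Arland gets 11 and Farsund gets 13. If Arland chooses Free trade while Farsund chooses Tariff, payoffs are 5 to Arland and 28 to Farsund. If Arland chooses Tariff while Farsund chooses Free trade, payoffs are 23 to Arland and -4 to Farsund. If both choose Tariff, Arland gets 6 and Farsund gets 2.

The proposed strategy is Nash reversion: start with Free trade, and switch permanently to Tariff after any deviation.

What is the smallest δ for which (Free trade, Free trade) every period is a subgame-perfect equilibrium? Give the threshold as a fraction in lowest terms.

12/17

Arland: cooperation gives 11 each period; deviation gives 23 once then 6 forever.
  11/(1−δ) ≥ 23 + 6δ/(1−δ) ⇒ δ ≥ 12/17.
Farsund: cooperation gives 13 each period; deviation gives 28 once then 2 forever.
  δ ≥ 15/26.
Both must hold, so the binding constraint is Arland's: δ ≥ 12/17.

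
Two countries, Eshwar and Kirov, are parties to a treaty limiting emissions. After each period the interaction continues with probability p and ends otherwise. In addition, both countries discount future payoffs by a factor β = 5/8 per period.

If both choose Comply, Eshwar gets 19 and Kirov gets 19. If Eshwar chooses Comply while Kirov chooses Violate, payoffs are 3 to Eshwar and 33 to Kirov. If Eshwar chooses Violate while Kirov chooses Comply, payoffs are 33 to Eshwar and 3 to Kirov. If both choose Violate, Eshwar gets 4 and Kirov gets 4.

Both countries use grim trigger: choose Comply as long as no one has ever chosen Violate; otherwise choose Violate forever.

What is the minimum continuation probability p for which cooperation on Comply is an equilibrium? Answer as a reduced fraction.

112/145

With continuation probability p and discount β, the effective per-period discount factor is βp.
Grim-trigger IC: βp ≥ (33−19)/(33−4) = 14/29.
So p ≥ (14/29)/(5/8) = 112/145.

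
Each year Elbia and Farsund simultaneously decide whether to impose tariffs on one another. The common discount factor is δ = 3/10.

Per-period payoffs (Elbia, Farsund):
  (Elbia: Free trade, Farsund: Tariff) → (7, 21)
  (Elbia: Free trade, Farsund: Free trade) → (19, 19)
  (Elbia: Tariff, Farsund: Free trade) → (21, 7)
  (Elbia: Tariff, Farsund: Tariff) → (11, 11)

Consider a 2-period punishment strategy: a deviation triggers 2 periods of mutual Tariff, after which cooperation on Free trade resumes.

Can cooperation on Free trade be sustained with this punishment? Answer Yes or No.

Yes

A one-shot deviation gives 21 now, then 11 for 2 periods, then back to 19.
Gain from deviating: (21−19) today; loss: (19−11) in each of the next 2 periods.
No-deviation condition: (19−11)(δ+…+δ^2) ≥ 21−19, i.e. δ+…+δ^2 ≥ 1/4.
At δ = 3/10: δ+…+δ^2 = 0.3900 ≥ 0.2500.
So cooperation is sustainable.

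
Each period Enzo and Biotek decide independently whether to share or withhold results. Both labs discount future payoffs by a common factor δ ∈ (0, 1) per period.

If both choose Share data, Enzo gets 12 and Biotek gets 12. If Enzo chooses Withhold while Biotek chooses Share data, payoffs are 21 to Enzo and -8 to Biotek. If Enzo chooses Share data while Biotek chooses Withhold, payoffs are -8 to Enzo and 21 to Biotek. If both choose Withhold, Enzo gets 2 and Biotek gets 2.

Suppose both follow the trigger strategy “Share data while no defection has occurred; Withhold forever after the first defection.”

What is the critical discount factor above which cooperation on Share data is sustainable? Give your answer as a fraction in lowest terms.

9/19

One-period gain from deviating is 21 − 12 = 9. The loss is 12 − 2 = 10 in every subsequent period, with present value 10·δ/(1−δ).
Deviation is unprofitable when 10·δ/(1−δ) ≥ 9, i.e. δ/(1−δ) ≥ 9/10.
Equivalently δ ≥ 9/(9+10) = 9/19.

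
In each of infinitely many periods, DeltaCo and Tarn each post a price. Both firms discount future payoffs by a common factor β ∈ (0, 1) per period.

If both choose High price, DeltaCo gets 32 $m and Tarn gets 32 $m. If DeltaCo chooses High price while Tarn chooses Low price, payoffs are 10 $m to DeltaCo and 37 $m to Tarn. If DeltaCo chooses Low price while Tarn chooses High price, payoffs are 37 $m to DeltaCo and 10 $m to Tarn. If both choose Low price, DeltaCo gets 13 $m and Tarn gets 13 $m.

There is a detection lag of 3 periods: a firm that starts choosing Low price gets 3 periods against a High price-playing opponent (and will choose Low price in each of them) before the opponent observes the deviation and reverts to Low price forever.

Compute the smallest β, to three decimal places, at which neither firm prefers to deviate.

A deviator earns 37 for 3 periods, then 13 forever; cooperating earns 32 forever. Multiplying the IC by (1−β):
32 ≥ 37(1−β^3) + 13β^3, so 24·β^3 ≥ 5 and β^3 ≥ 5/24.
β ≥ (5/24)^(1/3) ≈ 0.593.

0.593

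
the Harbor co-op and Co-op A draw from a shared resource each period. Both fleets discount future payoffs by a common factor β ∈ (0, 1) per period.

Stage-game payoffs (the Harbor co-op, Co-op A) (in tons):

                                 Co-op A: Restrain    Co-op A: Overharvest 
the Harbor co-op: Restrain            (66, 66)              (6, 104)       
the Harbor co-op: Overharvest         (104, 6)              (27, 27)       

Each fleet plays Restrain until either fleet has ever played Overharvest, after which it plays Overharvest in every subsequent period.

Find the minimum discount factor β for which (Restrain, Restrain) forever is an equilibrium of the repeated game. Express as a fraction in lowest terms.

Under grim trigger the critical discount factor is (T−C)/(T−P) with T = 104, C = 66, P = 27.
β* = (104−66)/(104−27) = 38/77.

38/77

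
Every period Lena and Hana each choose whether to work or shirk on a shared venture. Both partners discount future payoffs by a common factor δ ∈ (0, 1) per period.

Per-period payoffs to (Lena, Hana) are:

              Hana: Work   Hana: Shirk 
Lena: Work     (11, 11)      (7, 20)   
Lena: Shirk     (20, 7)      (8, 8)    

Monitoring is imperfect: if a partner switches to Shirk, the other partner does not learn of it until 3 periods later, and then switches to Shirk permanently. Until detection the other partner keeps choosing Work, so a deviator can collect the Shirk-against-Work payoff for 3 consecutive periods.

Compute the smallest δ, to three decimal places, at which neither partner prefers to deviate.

Deviating for the 3 undetected periods gains 20−11 = 9 per period over cooperation, then loses 11−8 = 3 per period forever once punishment starts.
Gain: 9(1 + δ + … + δ^2); loss: 3·δ^3/(1−δ).
No profitable deviation ⇔ 9(1−δ^3) ≤ 3·δ^3, i.e. δ^3 ≥ 9/(9+3) = 3/4.
Hence δ ≥ (3/4)^(1/3) ≈ 0.909.

0.909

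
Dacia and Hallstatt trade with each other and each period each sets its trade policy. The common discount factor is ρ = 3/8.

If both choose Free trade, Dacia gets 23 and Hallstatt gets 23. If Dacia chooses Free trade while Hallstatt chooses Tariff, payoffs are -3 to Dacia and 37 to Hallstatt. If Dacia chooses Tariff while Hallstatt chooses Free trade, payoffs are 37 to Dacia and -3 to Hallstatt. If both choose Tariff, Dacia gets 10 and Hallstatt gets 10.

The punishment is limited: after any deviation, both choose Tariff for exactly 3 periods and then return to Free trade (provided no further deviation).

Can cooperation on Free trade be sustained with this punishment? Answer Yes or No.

A one-shot deviation gives 37 now, then 10 for 3 periods, then back to 23.
Gain from deviating: (37−23) today; loss: (23−10) in each of the next 3 periods.
No-deviation condition: (23−10)(ρ+…+ρ^3) ≥ 37−23, i.e. ρ+…+ρ^3 ≥ 14/13.
At ρ = 3/8: ρ+…+ρ^3 = 0.5684 < 1.0769.
So cooperation is not sustainable.

No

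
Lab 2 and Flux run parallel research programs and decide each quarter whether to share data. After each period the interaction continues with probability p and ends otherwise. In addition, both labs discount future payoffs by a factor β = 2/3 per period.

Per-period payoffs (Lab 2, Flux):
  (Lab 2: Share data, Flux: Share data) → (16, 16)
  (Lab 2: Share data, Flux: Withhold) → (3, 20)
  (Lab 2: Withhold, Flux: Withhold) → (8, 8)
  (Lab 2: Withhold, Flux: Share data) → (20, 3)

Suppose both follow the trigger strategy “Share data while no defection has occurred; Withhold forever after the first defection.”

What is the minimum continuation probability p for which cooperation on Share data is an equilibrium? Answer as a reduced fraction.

1/2

Expected continuation weight on next period's payoff is β·p = 2/3·p, which plays the role of the discount factor.
Cooperation requires 2/3·p ≥ (20−16)/(20−8) = 1/3, hence p ≥ 1/2.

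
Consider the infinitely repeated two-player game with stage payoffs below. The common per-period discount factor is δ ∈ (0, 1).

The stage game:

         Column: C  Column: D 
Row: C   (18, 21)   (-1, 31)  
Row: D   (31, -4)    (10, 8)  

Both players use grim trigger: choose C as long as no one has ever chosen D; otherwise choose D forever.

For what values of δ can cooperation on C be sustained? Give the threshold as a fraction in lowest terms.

13/21

Row: cooperation gives 18 each period; deviation gives 31 once then 10 forever.
  18/(1−δ) ≥ 31 + 10δ/(1−δ) ⇒ δ ≥ 13/21.
Column: cooperation gives 21 each period; deviation gives 31 once then 8 forever.
  δ ≥ 10/23.
Both must hold, so the binding constraint is Row's: δ ≥ 13/21.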